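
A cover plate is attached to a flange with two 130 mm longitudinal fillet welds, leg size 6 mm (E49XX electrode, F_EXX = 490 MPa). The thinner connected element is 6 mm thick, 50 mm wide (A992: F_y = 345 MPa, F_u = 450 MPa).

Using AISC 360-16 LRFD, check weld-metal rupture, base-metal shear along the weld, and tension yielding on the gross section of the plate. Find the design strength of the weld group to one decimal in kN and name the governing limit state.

93.2 kN (gross-section yield governs)

Weld metal: throat = 0.707×6 = 4.242 mm, L = 2×130 = 260 mm. φR_n = 0.75 × 0.6 × 490 × 4.242 × 260 = 243.2 kN.
Base metal shear (6 mm plate): yield φR_n = 1.0×0.6×345×6×260 = 322.9 kN; rupture φR_n = 0.75×0.6×450×6×260 = 315.9 kN; take 315.9 kN (rupture).
Tension yield (gross): A_g = 50×6 = 300 mm². φR_n = 0.90 × 345 × 300 = 93.2 kN.
Governing: min(243.2, 315.9, 93.2) = 93.2 kN → gross-section yield.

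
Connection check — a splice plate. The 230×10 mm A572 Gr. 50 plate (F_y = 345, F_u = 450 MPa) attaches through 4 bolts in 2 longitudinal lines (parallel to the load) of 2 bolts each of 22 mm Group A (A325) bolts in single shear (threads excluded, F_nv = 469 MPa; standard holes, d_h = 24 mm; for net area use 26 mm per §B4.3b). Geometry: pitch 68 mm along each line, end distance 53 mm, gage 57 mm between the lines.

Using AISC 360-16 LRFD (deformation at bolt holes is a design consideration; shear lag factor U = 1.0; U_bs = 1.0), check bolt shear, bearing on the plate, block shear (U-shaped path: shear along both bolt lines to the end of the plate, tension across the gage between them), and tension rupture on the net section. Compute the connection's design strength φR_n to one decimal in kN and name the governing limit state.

Bolt shear: A_b = π(22)²/4 = 380.13 mm². φR_n = 0.75 × 469 × 380.13 × 4 × 1 = 534.8 kN.
Bearing (10 mm plate, F_u = 450 MPa): end bolts L_c = 53 − 24/2 = 41, R_n = min(1.2×41×10×450, 2.4×22×10×450) = 221.4 kN/bolt; interior L_c = 68 − 24 = 44, R_n = 237.6 kN/bolt. φR_n = 0.75 × (2×221.4 + 2×237.6) = 688.5 kN.
Block shear: shear path 2×[53+1×68] = 2×121 mm, A_gv = 2420, A_nv = 2×(121 − 1.5×26)×10 = 1640 mm²; tension across gage: (57 − 1×26)×10 = 310 mm². R_n = min(0.6×450×1640, 0.6×345×2420) + 1.0×450×310 = min(442.8, 500.94) + 139.5 = 582.3 kN. φR_n = 0.75 × 582.3 = 436.7 kN.
Tension rupture (net): A_n = (230 − 2×26)×10 = 1780 mm² (U = 1.0, A_e = A_n). φR_n = 0.75 × 450 × 1780 = 600.8 kN.
Governing: min(534.8, 688.5, 436.7, 600.8) = 436.7 kN → block shear.

436.7 kN (block shear governs)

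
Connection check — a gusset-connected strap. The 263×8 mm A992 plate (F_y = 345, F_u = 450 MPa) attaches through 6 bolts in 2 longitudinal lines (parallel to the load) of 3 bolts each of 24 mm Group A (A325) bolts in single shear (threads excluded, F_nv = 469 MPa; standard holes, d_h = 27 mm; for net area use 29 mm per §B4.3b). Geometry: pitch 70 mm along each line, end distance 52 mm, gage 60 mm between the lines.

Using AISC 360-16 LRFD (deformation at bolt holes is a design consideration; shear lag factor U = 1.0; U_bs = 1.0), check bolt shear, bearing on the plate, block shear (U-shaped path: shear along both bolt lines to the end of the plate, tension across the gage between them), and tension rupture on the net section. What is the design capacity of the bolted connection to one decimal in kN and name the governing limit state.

470.9 kN (block shear governs)

Bolt shear: A_b = π(24)²/4 = 452.39 mm². φR_n = 0.75 × 469 × 452.39 × 6 × 1 = 954.8 kN.
Bearing (8 mm plate, F_u = 450 MPa): end bolts L_c = 52 − 27/2 = 38.5, R_n = min(1.2×38.5×8×450, 2.4×24×8×450) = 166.32 kN/bolt; interior L_c = 70 − 27 = 43, R_n = 185.76 kN/bolt. φR_n = 0.75 × (2×166.32 + 4×185.76) = 806.8 kN.
Block shear: shear path 2×[52+2×70] = 2×192 mm, A_gv = 3072, A_nv = 2×(192 − 2.5×29)×8 = 1912 mm²; tension across gage: (60 − 1×29)×8 = 248 mm². R_n = min(0.6×450×1912, 0.6×345×3072) + 1.0×450×248 = min(516.24, 635.9) + 111.6 = 627.84 kN. φR_n = 0.75 × 627.84 = 470.9 kN.
Tension rupture (net): A_n = (263 − 2×29)×8 = 1640 mm² (U = 1.0, A_e = A_n). φR_n = 0.75 × 450 × 1640 = 553.5 kN.
Governing: min(954.8, 806.8, 470.9, 553.5) = 470.9 kN → block shear.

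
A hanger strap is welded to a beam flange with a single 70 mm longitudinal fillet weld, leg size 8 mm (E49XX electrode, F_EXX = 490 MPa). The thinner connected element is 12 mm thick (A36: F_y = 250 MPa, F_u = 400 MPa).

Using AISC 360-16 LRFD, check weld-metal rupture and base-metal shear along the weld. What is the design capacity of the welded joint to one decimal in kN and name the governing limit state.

Weld metal: throat = 0.707×8 = 5.656 mm, L = 70 mm. φR_n = 0.75 × 0.6 × 490 × 5.656 × 70 = 87.3 kN.
Base metal shear (12 mm plate): yield φR_n = 1.0×0.6×250×12×70 = 126.0 kN; rupture φR_n = 0.75×0.6×400×12×70 = 151.2 kN; take 126.0 kN (yield).
Governing: min(87.3, 126.0) = 87.3 kN → weld metal.

87.3 kN (weld metal governs)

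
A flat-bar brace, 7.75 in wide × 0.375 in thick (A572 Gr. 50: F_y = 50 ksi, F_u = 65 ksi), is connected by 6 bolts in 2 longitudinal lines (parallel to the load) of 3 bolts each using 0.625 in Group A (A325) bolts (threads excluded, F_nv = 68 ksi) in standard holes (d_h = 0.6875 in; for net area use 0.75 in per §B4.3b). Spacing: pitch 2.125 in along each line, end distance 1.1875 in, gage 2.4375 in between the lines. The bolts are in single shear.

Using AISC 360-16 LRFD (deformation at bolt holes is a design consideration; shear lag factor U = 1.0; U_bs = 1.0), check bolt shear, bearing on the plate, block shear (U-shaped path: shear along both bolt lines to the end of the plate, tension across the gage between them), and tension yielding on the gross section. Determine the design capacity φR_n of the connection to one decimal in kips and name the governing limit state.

Bolt shear: A_b = π(0.625)²/4 = 0.3068 in². φR_n = 0.75 × 68 × 0.3068 × 6 × 1 = 93.9 kips.
Bearing (0.375 in plate, F_u = 65 ksi): end bolts L_c = 1.1875 − 0.6875/2 = 0.84375, R_n = min(1.2×0.84375×0.375×65, 2.4×0.625×0.375×65) = 24.68 kips/bolt; interior L_c = 2.125 − 0.6875 = 1.4375, R_n = 36.563 kips/bolt. φR_n = 0.75 × (2×24.68 + 4×36.563) = 146.7 kips.
Block shear: shear path 2×[1.1875+2×2.125] = 2×5.4375 in, A_gv = 4.0781, A_nv = 2×(5.4375 − 2.5×0.75)×0.375 = 2.6719 in²; tension across gage: (2.4375 − 1×0.75)×0.375 = 0.63281 in². R_n = min(0.6×65×2.6719, 0.6×50×4.0781) + 1.0×65×0.63281 = min(104.2, 122.34) + 41.133 = 145.33 kips. φR_n = 0.75 × 145.33 = 109.0 kips.
Tension yield (gross): A_g = 7.75×0.375 = 2.9063 in². φR_n = 0.90 × 50 × 2.9063 = 130.8 kips.
Governing: min(93.9, 146.7, 109.0, 130.8) = 93.9 kips → bolt shear.

93.9 kips (bolt shear governs)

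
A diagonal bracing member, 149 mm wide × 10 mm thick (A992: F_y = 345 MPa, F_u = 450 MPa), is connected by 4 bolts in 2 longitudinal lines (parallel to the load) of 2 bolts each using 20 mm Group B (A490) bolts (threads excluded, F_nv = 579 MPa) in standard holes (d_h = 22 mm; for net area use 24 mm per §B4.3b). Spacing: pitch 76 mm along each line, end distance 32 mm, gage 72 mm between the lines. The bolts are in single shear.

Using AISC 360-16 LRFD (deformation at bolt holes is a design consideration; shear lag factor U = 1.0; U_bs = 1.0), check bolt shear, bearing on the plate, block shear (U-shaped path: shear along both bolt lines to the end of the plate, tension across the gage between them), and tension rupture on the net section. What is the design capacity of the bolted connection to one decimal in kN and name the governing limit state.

340.9 kN (net-section rupture governs)

Bolt shear: A_b = π(20)²/4 = 314.16 mm². φR_n = 0.75 × 579 × 314.16 × 4 × 1 = 545.7 kN.
Bearing (10 mm plate, F_u = 450 MPa): end bolts L_c = 32 − 22/2 = 21, R_n = min(1.2×21×10×450, 2.4×20×10×450) = 113.4 kN/bolt; interior L_c = 76 − 22 = 54, R_n = 216 kN/bolt. φR_n = 0.75 × (2×113.4 + 2×216) = 494.1 kN.
Block shear: shear path 2×[32+1×76] = 2×108 mm, A_gv = 2160, A_nv = 2×(108 − 1.5×24)×10 = 1440 mm²; tension across gage: (72 − 1×24)×10 = 480 mm². R_n = min(0.6×450×1440, 0.6×345×2160) + 1.0×450×480 = min(388.8, 447.12) + 216 = 604.8 kN. φR_n = 0.75 × 604.8 = 453.6 kN.
Tension rupture (net): A_n = (149 − 2×24)×10 = 1010 mm² (U = 1.0, A_e = A_n). φR_n = 0.75 × 450 × 1010 = 340.9 kN.
Governing: min(545.7, 494.1, 453.6, 340.9) = 340.9 kN → net-section rupture.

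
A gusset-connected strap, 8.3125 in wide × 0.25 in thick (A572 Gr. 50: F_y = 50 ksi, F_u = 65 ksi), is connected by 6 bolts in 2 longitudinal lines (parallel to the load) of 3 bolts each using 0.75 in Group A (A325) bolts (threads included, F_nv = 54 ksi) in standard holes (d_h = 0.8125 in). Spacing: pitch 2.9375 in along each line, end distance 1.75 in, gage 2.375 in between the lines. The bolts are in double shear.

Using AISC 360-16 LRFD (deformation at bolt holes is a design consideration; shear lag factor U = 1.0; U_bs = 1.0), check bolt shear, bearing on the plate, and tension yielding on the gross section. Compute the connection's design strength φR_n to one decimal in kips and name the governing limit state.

93.5 kips (gross-section yield governs)

Bolt shear: A_b = π(0.75)²/4 = 0.44179 in². φR_n = 0.75 × 54 × 0.44179 × 6 × 2 = 214.7 kips.
Bearing (0.25 in plate, F_u = 65 ksi): end bolts L_c = 1.75 − 0.8125/2 = 1.34375, R_n = min(1.2×1.34375×0.25×65, 2.4×0.75×0.25×65) = 26.203 kips/bolt; interior L_c = 2.9375 − 0.8125 = 2.125, R_n = 29.25 kips/bolt. φR_n = 0.75 × (2×26.203 + 4×29.25) = 127.1 kips.
Tension yield (gross): A_g = 8.3125×0.25 = 2.0781 in². φR_n = 0.90 × 50 × 2.0781 = 93.5 kips.
Governing: min(214.7, 127.1, 93.5) = 93.5 kips → gross-section yield.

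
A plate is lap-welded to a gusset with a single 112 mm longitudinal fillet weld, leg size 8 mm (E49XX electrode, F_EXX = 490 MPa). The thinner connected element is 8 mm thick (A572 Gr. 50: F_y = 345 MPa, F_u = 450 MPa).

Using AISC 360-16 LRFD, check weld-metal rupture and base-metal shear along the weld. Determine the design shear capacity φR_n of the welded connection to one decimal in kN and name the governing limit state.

139.7 kN (weld metal governs)

Weld metal: throat = 0.707×8 = 5.656 mm, L = 112 mm. φR_n = 0.75 × 0.6 × 490 × 5.656 × 112 = 139.7 kN.
Base metal shear (8 mm plate): yield φR_n = 1.0×0.6×345×8×112 = 185.5 kN; rupture φR_n = 0.75×0.6×450×8×112 = 181.4 kN; take 181.4 kN (rupture).
Governing: min(139.7, 181.4) = 139.7 kN → weld metal.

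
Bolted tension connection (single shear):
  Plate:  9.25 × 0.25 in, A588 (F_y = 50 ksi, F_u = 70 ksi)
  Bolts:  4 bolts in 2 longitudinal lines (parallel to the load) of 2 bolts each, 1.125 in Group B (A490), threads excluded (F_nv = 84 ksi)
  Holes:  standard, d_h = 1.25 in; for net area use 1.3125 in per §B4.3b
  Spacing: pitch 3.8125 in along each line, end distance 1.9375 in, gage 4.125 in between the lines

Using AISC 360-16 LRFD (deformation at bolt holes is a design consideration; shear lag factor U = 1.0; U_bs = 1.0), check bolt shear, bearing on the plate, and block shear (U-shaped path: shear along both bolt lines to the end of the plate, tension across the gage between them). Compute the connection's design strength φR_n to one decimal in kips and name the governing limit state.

Bolt shear: A_b = π(1.125)²/4 = 0.99402 in². φR_n = 0.75 × 84 × 0.99402 × 4 × 1 = 250.5 kips.
Bearing (0.25 in plate, F_u = 70 ksi): end bolts L_c = 1.9375 − 1.25/2 = 1.3125, R_n = min(1.2×1.3125×0.25×70, 2.4×1.125×0.25×70) = 27.563 kips/bolt; interior L_c = 3.8125 − 1.25 = 2.5625, R_n = 47.25 kips/bolt. φR_n = 0.75 × (2×27.563 + 2×47.25) = 112.2 kips.
Block shear: shear path 2×[1.9375+1×3.8125] = 2×5.75 in, A_gv = 2.875, A_nv = 2×(5.75 − 1.5×1.3125)×0.25 = 1.8906 in²; tension across gage: (4.125 − 1×1.3125)×0.25 = 0.70313 in². R_n = min(0.6×70×1.8906, 0.6×50×2.875) + 1.0×70×0.70313 = min(79.405, 86.25) + 49.219 = 128.62 kips. φR_n = 0.75 × 128.62 = 96.5 kips.
Governing: min(250.5, 112.2, 96.5) = 96.5 kips → block shear.

96.5 kips (block shear governs)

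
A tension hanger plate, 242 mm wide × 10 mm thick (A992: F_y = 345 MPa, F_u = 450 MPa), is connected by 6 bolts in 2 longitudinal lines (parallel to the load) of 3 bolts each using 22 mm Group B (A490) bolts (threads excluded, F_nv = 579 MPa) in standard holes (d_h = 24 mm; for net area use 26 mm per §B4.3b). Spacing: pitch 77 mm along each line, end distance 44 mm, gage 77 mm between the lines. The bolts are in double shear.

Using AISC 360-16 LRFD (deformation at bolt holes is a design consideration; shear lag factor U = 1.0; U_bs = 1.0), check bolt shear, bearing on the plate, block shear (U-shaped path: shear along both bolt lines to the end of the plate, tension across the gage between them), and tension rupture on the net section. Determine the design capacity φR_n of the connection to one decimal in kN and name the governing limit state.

641.3 kN (net-section rupture governs)

Bolt shear: A_b = π(22)²/4 = 380.13 mm². φR_n = 0.75 × 579 × 380.13 × 6 × 2 = 1980.9 kN.
Bearing (10 mm plate, F_u = 450 MPa): end bolts L_c = 44 − 24/2 = 32, R_n = min(1.2×32×10×450, 2.4×22×10×450) = 172.8 kN/bolt; interior L_c = 77 − 24 = 53, R_n = 237.6 kN/bolt. φR_n = 0.75 × (2×172.8 + 4×237.6) = 972.0 kN.
Block shear: shear path 2×[44+2×77] = 2×198 mm, A_gv = 3960, A_nv = 2×(198 − 2.5×26)×10 = 2660 mm²; tension across gage: (77 − 1×26)×10 = 510 mm². R_n = min(0.6×450×2660, 0.6×345×3960) + 1.0×450×510 = min(718.2, 819.72) + 229.5 = 947.7 kN. φR_n = 0.75 × 947.7 = 710.8 kN.
Tension rupture (net): A_n = (242 − 2×26)×10 = 1900 mm² (U = 1.0, A_e = A_n). φR_n = 0.75 × 450 × 1900 = 641.3 kN.
Governing: min(1980.9, 972.0, 710.8, 641.3) = 641.3 kN → net-section rupture.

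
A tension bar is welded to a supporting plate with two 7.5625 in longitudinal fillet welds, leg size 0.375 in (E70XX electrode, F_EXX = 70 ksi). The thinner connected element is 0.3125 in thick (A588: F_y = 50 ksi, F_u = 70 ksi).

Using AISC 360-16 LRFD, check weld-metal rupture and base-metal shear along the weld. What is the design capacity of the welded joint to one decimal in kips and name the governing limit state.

126.3 kips (weld metal governs)

Weld metal: throat = 0.707×0.375 = 0.26513 in, L = 2×7.5625 = 15.125 in. φR_n = 0.75 × 0.6 × 70 × 0.26513 × 15.125 = 126.3 kips.
Base metal shear (0.3125 in plate): yield φR_n = 1.0×0.6×50×0.3125×15.125 = 141.8 kips; rupture φR_n = 0.75×0.6×70×0.3125×15.125 = 148.9 kips; take 141.8 kips (yield).
Governing: min(126.3, 141.8) = 126.3 kips → weld metal.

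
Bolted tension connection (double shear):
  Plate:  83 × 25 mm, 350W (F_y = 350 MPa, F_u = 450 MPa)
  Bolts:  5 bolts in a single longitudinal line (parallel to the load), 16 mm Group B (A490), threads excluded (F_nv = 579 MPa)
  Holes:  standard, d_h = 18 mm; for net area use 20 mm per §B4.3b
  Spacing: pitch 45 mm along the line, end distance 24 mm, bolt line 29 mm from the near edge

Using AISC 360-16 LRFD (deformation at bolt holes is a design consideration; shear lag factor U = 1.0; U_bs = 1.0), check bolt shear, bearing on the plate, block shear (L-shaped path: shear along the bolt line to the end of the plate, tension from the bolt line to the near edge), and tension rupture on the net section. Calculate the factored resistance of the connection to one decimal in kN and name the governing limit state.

531.6 kN (net-section rupture governs)

Bolt shear: A_b = π(16)²/4 = 201.06 mm². φR_n = 0.75 × 579 × 201.06 × 5 × 2 = 873.1 kN.
Bearing (25 mm plate, F_u = 450 MPa): end bolts L_c = 24 − 18/2 = 15, R_n = min(1.2×15×25×450, 2.4×16×25×450) = 202.5 kN/bolt; interior L_c = 45 − 18 = 27, R_n = 364.5 kN/bolt. φR_n = 0.75 × (1×202.5 + 4×364.5) = 1245.4 kN.
Block shear: shear path 1×[24+4×45] = 1×204 mm, A_gv = 5100, A_nv = 1×(204 − 4.5×20)×25 = 2850 mm²; tension to near edge: (29 − 0.5×20)×25 = 475 mm². R_n = min(0.6×450×2850, 0.6×350×5100) + 1.0×450×475 = min(769.5, 1071) + 213.75 = 983.25 kN. φR_n = 0.75 × 983.25 = 737.4 kN.
Tension rupture (net): A_n = (83 − 1×20)×25 = 1575 mm² (U = 1.0, A_e = A_n). φR_n = 0.75 × 450 × 1575 = 531.6 kN.
Governing: min(873.1, 1245.4, 737.4, 531.6) = 531.6 kN → net-section rupture.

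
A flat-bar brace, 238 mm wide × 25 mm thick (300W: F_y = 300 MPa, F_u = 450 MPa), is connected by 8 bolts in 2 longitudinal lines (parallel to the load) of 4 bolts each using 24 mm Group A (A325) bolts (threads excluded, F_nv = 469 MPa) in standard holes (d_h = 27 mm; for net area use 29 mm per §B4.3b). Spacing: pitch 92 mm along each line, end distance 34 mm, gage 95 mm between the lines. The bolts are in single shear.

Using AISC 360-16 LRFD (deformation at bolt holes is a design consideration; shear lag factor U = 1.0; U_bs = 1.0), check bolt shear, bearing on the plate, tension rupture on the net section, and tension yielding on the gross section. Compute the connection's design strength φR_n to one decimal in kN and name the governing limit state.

Bolt shear: A_b = π(24)²/4 = 452.39 mm². φR_n = 0.75 × 469 × 452.39 × 8 × 1 = 1273.0 kN.
Bearing (25 mm plate, F_u = 450 MPa): end bolts L_c = 34 − 27/2 = 20.5, R_n = min(1.2×20.5×25×450, 2.4×24×25×450) = 276.75 kN/bolt; interior L_c = 92 − 27 = 65, R_n = 648 kN/bolt. φR_n = 0.75 × (2×276.75 + 6×648) = 3331.1 kN.
Tension rupture (net): A_n = (238 − 2×29)×25 = 4500 mm² (U = 1.0, A_e = A_n). φR_n = 0.75 × 450 × 4500 = 1518.8 kN.
Tension yield (gross): A_g = 238×25 = 5950 mm². φR_n = 0.90 × 300 × 5950 = 1606.5 kN.
Governing: min(1273.0, 3331.1, 1518.8, 1606.5) = 1273.0 kN → bolt shear.

1273.0 kN (bolt shear governs)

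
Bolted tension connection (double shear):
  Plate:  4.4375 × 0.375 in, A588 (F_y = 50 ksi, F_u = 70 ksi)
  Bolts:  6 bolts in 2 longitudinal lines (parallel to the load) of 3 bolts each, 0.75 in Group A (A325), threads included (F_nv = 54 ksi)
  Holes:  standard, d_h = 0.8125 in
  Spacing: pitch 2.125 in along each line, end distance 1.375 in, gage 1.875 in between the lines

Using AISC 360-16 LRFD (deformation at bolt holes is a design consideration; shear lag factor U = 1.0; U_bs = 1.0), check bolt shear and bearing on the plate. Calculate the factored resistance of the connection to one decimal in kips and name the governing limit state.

169.8 kips (bearing governs)

Bolt shear: A_b = π(0.75)²/4 = 0.44179 in². φR_n = 0.75 × 54 × 0.44179 × 6 × 2 = 214.7 kips.
Bearing (0.375 in plate, F_u = 70 ksi): end bolts L_c = 1.375 − 0.8125/2 = 0.96875, R_n = min(1.2×0.96875×0.375×70, 2.4×0.75×0.375×70) = 30.516 kips/bolt; interior L_c = 2.125 − 0.8125 = 1.3125, R_n = 41.344 kips/bolt. φR_n = 0.75 × (2×30.516 + 4×41.344) = 169.8 kips.
Governing: min(214.7, 169.8) = 169.8 kips → bearing.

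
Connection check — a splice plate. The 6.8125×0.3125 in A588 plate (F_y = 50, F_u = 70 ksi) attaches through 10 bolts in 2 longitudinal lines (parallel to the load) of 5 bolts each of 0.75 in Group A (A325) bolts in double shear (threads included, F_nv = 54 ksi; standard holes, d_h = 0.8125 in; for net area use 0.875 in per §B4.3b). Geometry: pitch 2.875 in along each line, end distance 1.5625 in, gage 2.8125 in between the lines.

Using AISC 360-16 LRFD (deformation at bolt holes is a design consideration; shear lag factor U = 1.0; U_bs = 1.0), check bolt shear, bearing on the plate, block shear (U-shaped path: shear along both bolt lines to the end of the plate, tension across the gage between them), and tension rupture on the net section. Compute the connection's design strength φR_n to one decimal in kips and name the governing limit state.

Bolt shear: A_b = π(0.75)²/4 = 0.44179 in². φR_n = 0.75 × 54 × 0.44179 × 10 × 2 = 357.8 kips.
Bearing (0.3125 in plate, F_u = 70 ksi): end bolts L_c = 1.5625 − 0.8125/2 = 1.15625, R_n = min(1.2×1.15625×0.3125×70, 2.4×0.75×0.3125×70) = 30.352 kips/bolt; interior L_c = 2.875 − 0.8125 = 2.0625, R_n = 39.375 kips/bolt. φR_n = 0.75 × (2×30.352 + 8×39.375) = 281.8 kips.
Block shear: shear path 2×[1.5625+4×2.875] = 2×13.0625 in, A_gv = 8.1641, A_nv = 2×(13.0625 − 4.5×0.875)×0.3125 = 5.7031 in²; tension across gage: (2.8125 − 1×0.875)×0.3125 = 0.60547 in². R_n = min(0.6×70×5.7031, 0.6×50×8.1641) + 1.0×70×0.60547 = min(239.53, 244.92) + 42.383 = 281.91 kips. φR_n = 0.75 × 281.91 = 211.4 kips.
Tension rupture (net): A_n = (6.8125 − 2×0.875)×0.3125 = 1.582 in² (U = 1.0, A_e = A_n). φR_n = 0.75 × 70 × 1.582 = 83.1 kips.
Governing: min(357.8, 281.8, 211.4, 83.1) = 83.1 kips → net-section rupture.

83.1 kips (net-section rupture governs)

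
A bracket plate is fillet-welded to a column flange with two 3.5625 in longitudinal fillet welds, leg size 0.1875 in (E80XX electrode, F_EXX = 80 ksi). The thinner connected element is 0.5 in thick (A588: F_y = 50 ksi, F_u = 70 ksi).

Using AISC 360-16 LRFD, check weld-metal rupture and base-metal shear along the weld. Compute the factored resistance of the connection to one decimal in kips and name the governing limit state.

34.0 kips (weld metal governs)

Weld metal: throat = 0.707×0.1875 = 0.13256 in, L = 2×3.5625 = 7.125 in. φR_n = 0.75 × 0.6 × 80 × 0.13256 × 7.125 = 34.0 kips.
Base metal shear (0.5 in plate): yield φR_n = 1.0×0.6×50×0.5×7.125 = 106.9 kips; rupture φR_n = 0.75×0.6×70×0.5×7.125 = 112.2 kips; take 106.9 kips (yield).
Governing: min(34.0, 106.9) = 34.0 kips → weld metal.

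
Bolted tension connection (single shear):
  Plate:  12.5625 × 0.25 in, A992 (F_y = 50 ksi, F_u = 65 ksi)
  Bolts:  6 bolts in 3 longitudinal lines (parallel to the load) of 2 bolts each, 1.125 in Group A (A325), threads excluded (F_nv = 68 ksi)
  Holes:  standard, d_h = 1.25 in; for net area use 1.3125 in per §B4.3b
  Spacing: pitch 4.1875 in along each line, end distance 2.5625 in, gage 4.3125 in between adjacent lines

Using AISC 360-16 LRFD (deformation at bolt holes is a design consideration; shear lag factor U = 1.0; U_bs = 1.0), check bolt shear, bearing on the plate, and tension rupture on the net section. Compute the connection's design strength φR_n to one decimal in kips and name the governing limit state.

Bolt shear: A_b = π(1.125)²/4 = 0.99402 in². φR_n = 0.75 × 68 × 0.99402 × 6 × 1 = 304.2 kips.
Bearing (0.25 in plate, F_u = 65 ksi): end bolts L_c = 2.5625 − 1.25/2 = 1.9375, R_n = min(1.2×1.9375×0.25×65, 2.4×1.125×0.25×65) = 37.781 kips/bolt; interior L_c = 4.1875 − 1.25 = 2.9375, R_n = 43.875 kips/bolt. φR_n = 0.75 × (3×37.781 + 3×43.875) = 183.7 kips.
Tension rupture (net): A_n = (12.5625 − 3×1.3125)×0.25 = 2.1563 in² (U = 1.0, A_e = A_n). φR_n = 0.75 × 65 × 2.1563 = 105.1 kips.
Governing: min(304.2, 183.7, 105.1) = 105.1 kips → net-section rupture.

105.1 kips (net-section rupture governs)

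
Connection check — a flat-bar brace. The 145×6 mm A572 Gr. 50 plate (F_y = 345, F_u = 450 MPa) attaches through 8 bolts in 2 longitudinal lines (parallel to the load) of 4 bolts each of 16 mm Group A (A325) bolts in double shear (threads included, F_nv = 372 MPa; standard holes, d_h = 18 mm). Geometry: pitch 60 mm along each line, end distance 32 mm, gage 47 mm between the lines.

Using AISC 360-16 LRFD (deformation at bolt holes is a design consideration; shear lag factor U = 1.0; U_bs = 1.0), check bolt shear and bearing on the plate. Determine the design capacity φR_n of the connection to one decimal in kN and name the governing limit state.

Bolt shear: A_b = π(16)²/4 = 201.06 mm². φR_n = 0.75 × 372 × 201.06 × 8 × 2 = 897.5 kN.
Bearing (6 mm plate, F_u = 450 MPa): end bolts L_c = 32 − 18/2 = 23, R_n = min(1.2×23×6×450, 2.4×16×6×450) = 74.52 kN/bolt; interior L_c = 60 − 18 = 42, R_n = 103.68 kN/bolt. φR_n = 0.75 × (2×74.52 + 6×103.68) = 578.3 kN.
Governing: min(897.5, 578.3) = 578.3 kN → bearing.

578.3 kN (bearing governs)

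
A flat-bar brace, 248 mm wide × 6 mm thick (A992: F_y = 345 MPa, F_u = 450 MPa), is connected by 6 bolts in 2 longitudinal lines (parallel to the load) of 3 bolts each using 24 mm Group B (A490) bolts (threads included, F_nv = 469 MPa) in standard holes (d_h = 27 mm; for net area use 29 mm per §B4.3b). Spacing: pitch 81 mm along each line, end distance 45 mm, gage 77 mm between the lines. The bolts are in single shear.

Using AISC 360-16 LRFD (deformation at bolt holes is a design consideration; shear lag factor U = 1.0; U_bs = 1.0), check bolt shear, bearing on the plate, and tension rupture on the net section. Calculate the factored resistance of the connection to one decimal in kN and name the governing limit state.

384.8 kN (net-section rupture governs)

Bolt shear: A_b = π(24)²/4 = 452.39 mm². φR_n = 0.75 × 469 × 452.39 × 6 × 1 = 954.8 kN.
Bearing (6 mm plate, F_u = 450 MPa): end bolts L_c = 45 − 27/2 = 31.5, R_n = min(1.2×31.5×6×450, 2.4×24×6×450) = 102.06 kN/bolt; interior L_c = 81 − 27 = 54, R_n = 155.52 kN/bolt. φR_n = 0.75 × (2×102.06 + 4×155.52) = 619.7 kN.
Tension rupture (net): A_n = (248 − 2×29)×6 = 1140 mm² (U = 1.0, A_e = A_n). φR_n = 0.75 × 450 × 1140 = 384.8 kN.
Governing: min(954.8, 619.7, 384.8) = 384.8 kN → net-section rupture.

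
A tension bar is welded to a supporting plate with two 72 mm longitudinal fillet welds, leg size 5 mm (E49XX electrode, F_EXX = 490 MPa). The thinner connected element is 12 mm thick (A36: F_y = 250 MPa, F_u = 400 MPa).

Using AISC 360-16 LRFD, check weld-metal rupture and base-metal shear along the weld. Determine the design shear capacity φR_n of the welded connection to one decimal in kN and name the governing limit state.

Weld metal: throat = 0.707×5 = 3.535 mm, L = 2×72 = 144 mm. φR_n = 0.75 × 0.6 × 490 × 3.535 × 144 = 112.2 kN.
Base metal shear (12 mm plate): yield φR_n = 1.0×0.6×250×12×144 = 259.2 kN; rupture φR_n = 0.75×0.6×400×12×144 = 311.0 kN; take 259.2 kN (yield).
Governing: min(112.2, 259.2) = 112.2 kN → weld metal.

112.2 kN (weld metal governs)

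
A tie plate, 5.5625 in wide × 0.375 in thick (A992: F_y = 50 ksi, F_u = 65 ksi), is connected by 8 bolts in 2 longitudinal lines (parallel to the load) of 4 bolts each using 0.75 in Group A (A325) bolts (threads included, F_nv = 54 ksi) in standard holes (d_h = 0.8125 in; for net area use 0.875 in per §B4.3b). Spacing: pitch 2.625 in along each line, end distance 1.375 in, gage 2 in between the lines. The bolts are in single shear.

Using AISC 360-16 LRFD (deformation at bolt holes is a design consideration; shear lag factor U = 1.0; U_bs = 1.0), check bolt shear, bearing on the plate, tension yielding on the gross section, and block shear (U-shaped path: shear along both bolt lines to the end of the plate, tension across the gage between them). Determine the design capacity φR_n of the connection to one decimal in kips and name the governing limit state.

Bolt shear: A_b = π(0.75)²/4 = 0.44179 in². φR_n = 0.75 × 54 × 0.44179 × 8 × 1 = 143.1 kips.
Bearing (0.375 in plate, F_u = 65 ksi): end bolts L_c = 1.375 − 0.8125/2 = 0.96875, R_n = min(1.2×0.96875×0.375×65, 2.4×0.75×0.375×65) = 28.336 kips/bolt; interior L_c = 2.625 − 0.8125 = 1.8125, R_n = 43.875 kips/bolt. φR_n = 0.75 × (2×28.336 + 6×43.875) = 239.9 kips.
Tension yield (gross): A_g = 5.5625×0.375 = 2.0859 in². φR_n = 0.90 × 50 × 2.0859 = 93.9 kips.
Block shear: shear path 2×[1.375+3×2.625] = 2×9.25 in, A_gv = 6.9375, A_nv = 2×(9.25 − 3.5×0.875)×0.375 = 4.6406 in²; tension across gage: (2 − 1×0.875)×0.375 = 0.42188 in². R_n = min(0.6×65×4.6406, 0.6×50×6.9375) + 1.0×65×0.42188 = min(180.98, 208.13) + 27.422 = 208.4 kips. φR_n = 0.75 × 208.4 = 156.3 kips.
Governing: min(143.1, 239.9, 93.9, 156.3) = 93.9 kips → gross-section yield.

93.9 kips (gross-section yield governs)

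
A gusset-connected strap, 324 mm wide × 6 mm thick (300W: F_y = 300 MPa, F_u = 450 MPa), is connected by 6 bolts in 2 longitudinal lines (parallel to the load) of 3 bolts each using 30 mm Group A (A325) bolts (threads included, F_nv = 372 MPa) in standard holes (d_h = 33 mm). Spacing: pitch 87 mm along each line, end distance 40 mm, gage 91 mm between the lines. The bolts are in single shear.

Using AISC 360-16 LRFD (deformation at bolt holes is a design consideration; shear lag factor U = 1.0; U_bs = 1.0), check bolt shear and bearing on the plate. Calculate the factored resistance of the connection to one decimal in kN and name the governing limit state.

639.1 kN (bearing governs)

Bolt shear: A_b = π(30)²/4 = 706.86 mm². φR_n = 0.75 × 372 × 706.86 × 6 × 1 = 1183.3 kN.
Bearing (6 mm plate, F_u = 450 MPa): end bolts L_c = 40 − 33/2 = 23.5, R_n = min(1.2×23.5×6×450, 2.4×30×6×450) = 76.14 kN/bolt; interior L_c = 87 − 33 = 54, R_n = 174.96 kN/bolt. φR_n = 0.75 × (2×76.14 + 4×174.96) = 639.1 kN.
Governing: min(1183.3, 639.1) = 639.1 kN → bearing.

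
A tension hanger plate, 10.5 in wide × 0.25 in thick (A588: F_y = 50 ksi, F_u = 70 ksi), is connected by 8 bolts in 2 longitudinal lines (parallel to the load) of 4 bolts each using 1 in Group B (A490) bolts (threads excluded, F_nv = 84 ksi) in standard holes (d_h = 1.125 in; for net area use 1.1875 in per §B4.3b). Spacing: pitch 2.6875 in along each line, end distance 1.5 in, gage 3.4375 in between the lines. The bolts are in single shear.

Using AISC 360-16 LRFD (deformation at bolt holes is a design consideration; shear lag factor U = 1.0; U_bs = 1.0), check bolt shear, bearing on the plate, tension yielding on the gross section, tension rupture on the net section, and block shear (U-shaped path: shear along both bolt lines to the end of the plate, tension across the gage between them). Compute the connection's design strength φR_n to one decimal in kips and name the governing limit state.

106.6 kips (net-section rupture governs)

Bolt shear: A_b = π(1)²/4 = 0.7854 in². φR_n = 0.75 × 84 × 0.7854 × 8 × 1 = 395.8 kips.
Bearing (0.25 in plate, F_u = 70 ksi): end bolts L_c = 1.5 − 1.125/2 = 0.9375, R_n = min(1.2×0.9375×0.25×70, 2.4×1×0.25×70) = 19.688 kips/bolt; interior L_c = 2.6875 − 1.125 = 1.5625, R_n = 32.813 kips/bolt. φR_n = 0.75 × (2×19.688 + 6×32.813) = 177.2 kips.
Tension yield (gross): A_g = 10.5×0.25 = 2.625 in². φR_n = 0.90 × 50 × 2.625 = 118.1 kips.
Tension rupture (net): A_n = (10.5 − 2×1.1875)×0.25 = 2.0313 in² (U = 1.0, A_e = A_n). φR_n = 0.75 × 70 × 2.0313 = 106.6 kips.
Block shear: shear path 2×[1.5+3×2.6875] = 2×9.5625 in, A_gv = 4.7813, A_nv = 2×(9.5625 − 3.5×1.1875)×0.25 = 2.7031 in²; tension across gage: (3.4375 − 1×1.1875)×0.25 = 0.5625 in². R_n = min(0.6×70×2.7031, 0.6×50×4.7813) + 1.0×70×0.5625 = min(113.53, 143.44) + 39.375 = 152.91 kips. φR_n = 0.75 × 152.91 = 114.7 kips.
Governing: min(395.8, 177.2, 118.1, 106.6, 114.7) = 106.6 kips → net-section rupture.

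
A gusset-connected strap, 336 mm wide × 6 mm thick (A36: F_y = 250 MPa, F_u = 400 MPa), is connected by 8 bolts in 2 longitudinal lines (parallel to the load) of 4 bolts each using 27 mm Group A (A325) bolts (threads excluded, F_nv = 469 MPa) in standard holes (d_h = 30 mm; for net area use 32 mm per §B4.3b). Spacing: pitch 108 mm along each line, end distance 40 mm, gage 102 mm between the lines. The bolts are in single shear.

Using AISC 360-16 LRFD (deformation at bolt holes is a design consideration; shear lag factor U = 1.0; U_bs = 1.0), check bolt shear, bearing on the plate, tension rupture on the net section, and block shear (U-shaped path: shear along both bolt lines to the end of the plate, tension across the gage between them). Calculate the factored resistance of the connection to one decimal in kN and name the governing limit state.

489.6 kN (net-section rupture governs)

Bolt shear: A_b = π(27)²/4 = 572.56 mm². φR_n = 0.75 × 469 × 572.56 × 8 × 1 = 1611.2 kN.
Bearing (6 mm plate, F_u = 400 MPa): end bolts L_c = 40 − 30/2 = 25, R_n = min(1.2×25×6×400, 2.4×27×6×400) = 72 kN/bolt; interior L_c = 108 − 30 = 78, R_n = 155.52 kN/bolt. φR_n = 0.75 × (2×72 + 6×155.52) = 807.8 kN.
Tension rupture (net): A_n = (336 − 2×32)×6 = 1632 mm² (U = 1.0, A_e = A_n). φR_n = 0.75 × 400 × 1632 = 489.6 kN.
Block shear: shear path 2×[40+3×108] = 2×364 mm, A_gv = 4368, A_nv = 2×(364 − 3.5×32)×6 = 3024 mm²; tension across gage: (102 − 1×32)×6 = 420 mm². R_n = min(0.6×400×3024, 0.6×250×4368) + 1.0×400×420 = min(725.76, 655.2) + 168 = 823.2 kN. φR_n = 0.75 × 823.2 = 617.4 kN.
Governing: min(1611.2, 807.8, 489.6, 617.4) = 489.6 kN → net-section rupture.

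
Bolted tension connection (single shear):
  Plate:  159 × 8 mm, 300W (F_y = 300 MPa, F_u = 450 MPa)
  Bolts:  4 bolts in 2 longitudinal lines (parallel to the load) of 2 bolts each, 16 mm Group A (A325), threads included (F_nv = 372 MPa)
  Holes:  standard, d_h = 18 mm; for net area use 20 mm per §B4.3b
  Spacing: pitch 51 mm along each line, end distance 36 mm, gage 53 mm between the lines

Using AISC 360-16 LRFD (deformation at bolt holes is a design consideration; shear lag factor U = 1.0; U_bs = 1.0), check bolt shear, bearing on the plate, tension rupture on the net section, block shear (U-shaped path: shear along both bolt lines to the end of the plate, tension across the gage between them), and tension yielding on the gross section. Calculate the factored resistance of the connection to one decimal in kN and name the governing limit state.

Bolt shear: A_b = π(16)²/4 = 201.06 mm². φR_n = 0.75 × 372 × 201.06 × 4 × 1 = 224.4 kN.
Bearing (8 mm plate, F_u = 450 MPa): end bolts L_c = 36 − 18/2 = 27, R_n = min(1.2×27×8×450, 2.4×16×8×450) = 116.64 kN/bolt; interior L_c = 51 − 18 = 33, R_n = 138.24 kN/bolt. φR_n = 0.75 × (2×116.64 + 2×138.24) = 382.3 kN.
Tension rupture (net): A_n = (159 − 2×20)×8 = 952 mm² (U = 1.0, A_e = A_n). φR_n = 0.75 × 450 × 952 = 321.3 kN.
Block shear: shear path 2×[36+1×51] = 2×87 mm, A_gv = 1392, A_nv = 2×(87 − 1.5×20)×8 = 912 mm²; tension across gage: (53 − 1×20)×8 = 264 mm². R_n = min(0.6×450×912, 0.6×300×1392) + 1.0×450×264 = min(246.24, 250.56) + 118.8 = 365.04 kN. φR_n = 0.75 × 365.04 = 273.8 kN.
Tension yield (gross): A_g = 159×8 = 1272 mm². φR_n = 0.90 × 300 × 1272 = 343.4 kN.
Governing: min(224.4, 382.3, 321.3, 273.8, 343.4) = 224.4 kN → bolt shear.

224.4 kN (bolt shear governs)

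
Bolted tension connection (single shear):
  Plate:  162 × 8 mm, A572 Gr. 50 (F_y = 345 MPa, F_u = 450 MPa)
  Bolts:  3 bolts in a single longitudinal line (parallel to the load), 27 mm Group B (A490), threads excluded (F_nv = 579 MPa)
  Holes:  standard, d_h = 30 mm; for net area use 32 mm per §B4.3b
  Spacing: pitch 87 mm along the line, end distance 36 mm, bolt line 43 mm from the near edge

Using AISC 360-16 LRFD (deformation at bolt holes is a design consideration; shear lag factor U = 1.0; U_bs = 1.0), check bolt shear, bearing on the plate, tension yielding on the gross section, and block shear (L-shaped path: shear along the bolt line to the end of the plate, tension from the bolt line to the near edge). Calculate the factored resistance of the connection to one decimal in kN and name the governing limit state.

283.5 kN (block shear governs)

Bolt shear: A_b = π(27)²/4 = 572.56 mm². φR_n = 0.75 × 579 × 572.56 × 3 × 1 = 745.9 kN.
Bearing (8 mm plate, F_u = 450 MPa): end bolts L_c = 36 − 30/2 = 21, R_n = min(1.2×21×8×450, 2.4×27×8×450) = 90.72 kN/bolt; interior L_c = 87 − 30 = 57, R_n = 233.28 kN/bolt. φR_n = 0.75 × (1×90.72 + 2×233.28) = 418.0 kN.
Tension yield (gross): A_g = 162×8 = 1296 mm². φR_n = 0.90 × 345 × 1296 = 402.4 kN.
Block shear: shear path 1×[36+2×87] = 1×210 mm, A_gv = 1680, A_nv = 1×(210 − 2.5×32)×8 = 1040 mm²; tension to near edge: (43 − 0.5×32)×8 = 216 mm². R_n = min(0.6×450×1040, 0.6×345×1680) + 1.0×450×216 = min(280.8, 347.76) + 97.2 = 378 kN. φR_n = 0.75 × 378 = 283.5 kN.
Governing: min(745.9, 418.0, 402.4, 283.5) = 283.5 kN → block shear.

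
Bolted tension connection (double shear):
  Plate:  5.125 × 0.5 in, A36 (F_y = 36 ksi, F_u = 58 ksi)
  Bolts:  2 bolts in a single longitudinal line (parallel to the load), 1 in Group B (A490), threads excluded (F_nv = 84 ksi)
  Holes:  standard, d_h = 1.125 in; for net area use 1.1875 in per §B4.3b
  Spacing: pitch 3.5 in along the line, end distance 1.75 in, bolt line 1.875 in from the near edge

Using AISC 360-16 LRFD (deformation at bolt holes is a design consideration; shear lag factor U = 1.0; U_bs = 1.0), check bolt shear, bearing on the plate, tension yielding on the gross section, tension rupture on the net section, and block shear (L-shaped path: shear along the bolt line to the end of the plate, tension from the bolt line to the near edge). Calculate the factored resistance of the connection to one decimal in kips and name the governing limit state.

Bolt shear: A_b = π(1)²/4 = 0.7854 in². φR_n = 0.75 × 84 × 0.7854 × 2 × 2 = 197.9 kips.
Bearing (0.5 in plate, F_u = 58 ksi): end bolts L_c = 1.75 − 1.125/2 = 1.1875, R_n = min(1.2×1.1875×0.5×58, 2.4×1×0.5×58) = 41.325 kips/bolt; interior L_c = 3.5 − 1.125 = 2.375, R_n = 69.6 kips/bolt. φR_n = 0.75 × (1×41.325 + 1×69.6) = 83.2 kips.
Tension yield (gross): A_g = 5.125×0.5 = 2.5625 in². φR_n = 0.90 × 36 × 2.5625 = 83.0 kips.
Tension rupture (net): A_n = (5.125 − 1×1.1875)×0.5 = 1.9688 in² (U = 1.0, A_e = A_n). φR_n = 0.75 × 58 × 1.9688 = 85.6 kips.
Block shear: shear path 1×[1.75+1×3.5] = 1×5.25 in, A_gv = 2.625, A_nv = 1×(5.25 − 1.5×1.1875)×0.5 = 1.7344 in²; tension to near edge: (1.875 − 0.5×1.1875)×0.5 = 0.64063 in². R_n = min(0.6×58×1.7344, 0.6×36×2.625) + 1.0×58×0.64063 = min(60.357, 56.7) + 37.157 = 93.857 kips. φR_n = 0.75 × 93.857 = 70.4 kips.
Governing: min(197.9, 83.2, 83.0, 85.6, 70.4) = 70.4 kips → block shear.

70.4 kips (block shear governs)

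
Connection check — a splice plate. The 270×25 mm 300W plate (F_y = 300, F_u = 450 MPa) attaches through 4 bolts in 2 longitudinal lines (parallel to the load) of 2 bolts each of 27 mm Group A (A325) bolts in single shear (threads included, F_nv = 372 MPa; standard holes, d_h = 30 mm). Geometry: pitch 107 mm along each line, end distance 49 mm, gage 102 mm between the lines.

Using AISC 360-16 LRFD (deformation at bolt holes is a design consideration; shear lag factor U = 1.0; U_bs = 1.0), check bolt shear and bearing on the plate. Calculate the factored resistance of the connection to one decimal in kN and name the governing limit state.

639.0 kN (bolt shear governs)

Bolt shear: A_b = π(27)²/4 = 572.56 mm². φR_n = 0.75 × 372 × 572.56 × 4 × 1 = 639.0 kN.
Bearing (25 mm plate, F_u = 450 MPa): end bolts L_c = 49 − 30/2 = 34, R_n = min(1.2×34×25×450, 2.4×27×25×450) = 459 kN/bolt; interior L_c = 107 − 30 = 77, R_n = 729 kN/bolt. φR_n = 0.75 × (2×459 + 2×729) = 1782.0 kN.
Governing: min(639.0, 1782.0) = 639.0 kN → bolt shear.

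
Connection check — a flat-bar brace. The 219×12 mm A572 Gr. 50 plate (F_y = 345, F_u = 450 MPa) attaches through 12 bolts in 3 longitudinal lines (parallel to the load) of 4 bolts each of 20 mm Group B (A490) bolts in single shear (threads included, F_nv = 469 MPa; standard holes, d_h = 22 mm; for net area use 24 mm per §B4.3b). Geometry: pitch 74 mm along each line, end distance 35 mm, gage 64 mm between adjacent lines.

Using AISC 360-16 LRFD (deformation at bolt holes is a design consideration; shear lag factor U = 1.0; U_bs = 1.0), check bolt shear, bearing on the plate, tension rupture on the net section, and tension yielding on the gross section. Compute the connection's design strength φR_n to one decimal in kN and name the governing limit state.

595.4 kN (net-section rupture governs)

Bolt shear: A_b = π(20)²/4 = 314.16 mm². φR_n = 0.75 × 469 × 314.16 × 12 × 1 = 1326.1 kN.
Bearing (12 mm plate, F_u = 450 MPa): end bolts L_c = 35 − 22/2 = 24, R_n = min(1.2×24×12×450, 2.4×20×12×450) = 155.52 kN/bolt; interior L_c = 74 − 22 = 52, R_n = 259.2 kN/bolt. φR_n = 0.75 × (3×155.52 + 9×259.2) = 2099.5 kN.
Tension rupture (net): A_n = (219 − 3×24)×12 = 1764 mm² (U = 1.0, A_e = A_n). φR_n = 0.75 × 450 × 1764 = 595.4 kN.
Tension yield (gross): A_g = 219×12 = 2628 mm². φR_n = 0.90 × 345 × 2628 = 816.0 kN.
Governing: min(1326.1, 2099.5, 595.4, 816.0) = 595.4 kN → net-section rupture.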